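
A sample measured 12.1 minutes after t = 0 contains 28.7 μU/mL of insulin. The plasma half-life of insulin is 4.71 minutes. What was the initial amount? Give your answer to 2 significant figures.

170 μU/mL

Number of half-lives elapsed: n = 12.1/4.71 ≈ 2.569.
A₀ = A × 2^n = 28.7 × 2^2.569 = 28.7 × 5.934 ≈ 170.31 μU/mL.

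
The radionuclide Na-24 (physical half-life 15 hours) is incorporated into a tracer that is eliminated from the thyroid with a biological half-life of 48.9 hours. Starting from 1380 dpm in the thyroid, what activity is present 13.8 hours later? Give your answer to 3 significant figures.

1/t_eff = 1/t_phys + 1/t_biol = 1/15 + 1/48.9 = 0.087117 per hour.
t_eff = 15 × 48.9 / (15 + 48.9) ≈ 11.479 hours.
Remaining = 1380 × (1/2)^(13.8/11.479) = 1380 × (1/2)^1.2022 ≈ 599.76 dpm.

600 dpm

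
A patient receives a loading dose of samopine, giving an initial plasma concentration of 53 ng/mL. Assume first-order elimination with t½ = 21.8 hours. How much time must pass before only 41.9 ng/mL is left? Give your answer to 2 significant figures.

Fraction remaining = 41.9/53 ≈ 0.79057.
n = log₂(53/41.9) = ln(1.2649)/ln 2 ≈ 0.33904 half-lives.
t = n × t½ = 0.33904 × 21.8 ≈ 7.3911 hours.

7.4 hours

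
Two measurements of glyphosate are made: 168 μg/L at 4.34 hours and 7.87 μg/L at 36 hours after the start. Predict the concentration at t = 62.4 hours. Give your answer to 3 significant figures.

0.613 μg/L

Over Δt = 36 − 4.34 = 31.66 hours, the level fell by a factor of 168/7.87 ≈ 21.347.
n = log₂(21.347) ≈ 4.416 half-lives, so t½ = 31.66/4.416 ≈ 7.1695 hours.
From t = 36 to t = 62.4: 7.87 × (1/2)^((62.4−36)/7.1695) ≈ 0.61305 μg/L.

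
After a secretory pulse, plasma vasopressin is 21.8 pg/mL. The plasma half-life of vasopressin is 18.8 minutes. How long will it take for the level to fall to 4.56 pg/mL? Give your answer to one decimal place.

Fraction remaining = 4.56/21.8 ≈ 0.20917.
n = log₂(21.8/4.56) = ln(4.7807)/ln 2 ≈ 2.2572 half-lives.
t = n × t½ = 2.2572 × 18.8 ≈ 42.436 minutes.

42.4 minutes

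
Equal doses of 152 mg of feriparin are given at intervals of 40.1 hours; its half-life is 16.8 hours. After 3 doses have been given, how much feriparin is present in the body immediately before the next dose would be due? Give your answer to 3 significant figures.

35.7 mg

The 3 doses were given 120.3, 80.2, 40.1 hours ago.
Total = 152·(1/2)^(120.3/16.8) + 152·(1/2)^(80.2/16.8) + 152·(1/2)^(40.1/16.8)
      = 1.0623 + 5.5563 + 29.061 ≈ 35.68 mg.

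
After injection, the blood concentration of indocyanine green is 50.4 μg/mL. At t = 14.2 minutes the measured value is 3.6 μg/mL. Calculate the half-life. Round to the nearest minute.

A/A₀ = 3.6/50.4 ≈ 0.071429.
n = log₂(14) ≈ 3.8074 half-lives elapsed in 14.2 minutes.
t½ = 14.2/3.8074 ≈ 3.7296 minutes.

4 minutes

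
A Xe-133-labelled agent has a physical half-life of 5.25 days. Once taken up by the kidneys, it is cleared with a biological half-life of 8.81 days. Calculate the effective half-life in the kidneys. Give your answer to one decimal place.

3.3 days

1/t_eff = 1/t_phys + 1/t_biol = 1/5.25 + 1/8.81 = 0.30398 per day.
t_eff = 5.25 × 8.81 / (5.25 + 8.81) ≈ 3.2897 days.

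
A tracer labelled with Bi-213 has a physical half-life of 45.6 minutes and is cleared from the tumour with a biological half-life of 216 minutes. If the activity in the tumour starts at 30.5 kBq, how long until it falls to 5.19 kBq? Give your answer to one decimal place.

96.2 minutes

1/t_eff = 1/t_phys + 1/t_biol = 1/45.6 + 1/216 = 0.026559 per minute.
t_eff = 45.6 × 216 / (45.6 + 216) ≈ 37.651 minutes.
n = log₂(30.5/5.19) ≈ 2.555; t = 2.555 × 37.651 ≈ 96.199 minutes.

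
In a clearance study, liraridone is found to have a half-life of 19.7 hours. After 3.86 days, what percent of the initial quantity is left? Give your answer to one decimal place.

3.86 days = 92.64 hours.
n = 92.64/19.7 ≈ 4.7025 half-lives.
Fraction remaining = (1/2)^4.7025 ≈ 0.038406, i.e. 3.8406%.

3.8%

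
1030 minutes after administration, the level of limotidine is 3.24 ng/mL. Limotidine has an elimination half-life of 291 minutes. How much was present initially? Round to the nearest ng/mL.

38 ng/mL

Number of half-lives elapsed: n = 1030/291 ≈ 3.5395.
A₀ = A × 2^n = 3.24 × 2^3.5395 = 3.24 × 11.628 ≈ 37.674 ng/mL.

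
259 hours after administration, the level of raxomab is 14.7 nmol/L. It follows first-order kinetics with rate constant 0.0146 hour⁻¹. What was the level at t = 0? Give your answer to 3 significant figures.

t½ = ln 2 / λ = 0.69315 / 0.0146 ≈ 47.476 hours.
Number of half-lives elapsed: n = 259/47.476 ≈ 5.4554.
A₀ = A × 2^n = 14.7 × 2^5.4554 = 14.7 × 43.877 ≈ 645 nmol/L.

645 nmol/L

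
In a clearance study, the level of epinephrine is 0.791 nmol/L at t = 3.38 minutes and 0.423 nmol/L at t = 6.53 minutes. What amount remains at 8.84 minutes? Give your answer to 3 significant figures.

Over Δt = 6.53 − 3.38 = 3.15 minutes, the level fell by a factor of 0.791/0.423 ≈ 1.87.
n = log₂(1.87) ≈ 0.90302 half-lives, so t½ = 3.15/0.90302 ≈ 3.4883 minutes.
From t = 6.53 to t = 8.84: 0.423 × (1/2)^((8.84−6.53)/3.4883) ≈ 0.2673 nmol/L.

0.267 nmol/L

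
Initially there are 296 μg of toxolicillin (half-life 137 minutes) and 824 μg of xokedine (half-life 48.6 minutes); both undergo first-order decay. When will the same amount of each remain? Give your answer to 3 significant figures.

111 minutes

Set 296·(1/2)^(t/137) = 824·(1/2)^(t/48.6).
Taking log₂: log₂(296/824) = t·(1/137 − 1/48.6).
log₂(0.35922) = -1.477; 1/137 − 1/48.6 = -0.013277.
t = -1.477 / -0.013277 ≈ 111.25 minutes.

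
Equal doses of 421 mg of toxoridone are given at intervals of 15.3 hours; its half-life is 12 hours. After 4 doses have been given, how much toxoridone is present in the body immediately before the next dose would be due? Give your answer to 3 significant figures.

288 mg

The 4 doses were given 61.2, 45.9, 30.6, 15.3 hours ago.
Total = 421·(1/2)^(61.2/12) + 421·(1/2)^(45.9/12) + 421·(1/2)^(30.6/12) + 421·(1/2)^(15.3/12)
      = 12.275 + 29.706 + 71.888 + 173.97 ≈ 287.84 mg.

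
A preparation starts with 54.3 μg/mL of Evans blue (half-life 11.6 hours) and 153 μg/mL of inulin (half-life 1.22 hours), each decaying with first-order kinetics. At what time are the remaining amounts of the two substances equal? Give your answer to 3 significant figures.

2.04 hours

Set 54.3·(1/2)^(t/11.6) = 153·(1/2)^(t/1.22).
Taking log₂: log₂(54.3/153) = t·(1/11.6 − 1/1.22).
log₂(0.3549) = -1.4945; 1/11.6 − 1/1.22 = -0.73347.
t = -1.4945 / -0.73347 ≈ 2.0376 hours.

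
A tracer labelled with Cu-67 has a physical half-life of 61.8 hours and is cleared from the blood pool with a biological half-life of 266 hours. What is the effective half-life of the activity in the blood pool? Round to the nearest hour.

1/t_eff = 1/t_phys + 1/t_biol = 1/61.8 + 1/266 = 0.019941 per hour.
t_eff = 61.8 × 266 / (61.8 + 266) ≈ 50.149 hours.

50 hours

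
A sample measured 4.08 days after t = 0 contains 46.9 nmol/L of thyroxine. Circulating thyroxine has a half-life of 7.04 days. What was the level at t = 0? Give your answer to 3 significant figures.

Number of half-lives elapsed: n = 4.08/7.04 ≈ 0.57955.
A₀ = A × 2^n = 46.9 × 2^0.57955 = 46.9 × 1.4944 ≈ 70.086 nmol/L.

70.1 nmol/L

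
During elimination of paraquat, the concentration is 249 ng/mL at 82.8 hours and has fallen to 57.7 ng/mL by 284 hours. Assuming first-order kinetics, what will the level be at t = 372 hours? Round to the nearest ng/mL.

30 ng/mL

Over Δt = 284 − 82.8 = 201.2 hours, the level fell by a factor of 249/57.7 ≈ 4.3154.
n = log₂(4.3154) ≈ 2.1095 half-lives, so t½ = 201.2/2.1095 ≈ 95.378 hours.
From t = 284 to t = 372: 57.7 × (1/2)^((372−284)/95.378) ≈ 30.439 ng/mL.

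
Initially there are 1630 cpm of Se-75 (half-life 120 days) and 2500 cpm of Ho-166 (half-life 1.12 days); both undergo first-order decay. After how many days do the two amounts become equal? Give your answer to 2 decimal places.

Set 1630·(1/2)^(t/120) = 2500·(1/2)^(t/1.12).
Taking log₂: log₂(1630/2500) = t·(1/120 − 1/1.12).
log₂(0.652) = -0.61706; 1/120 − 1/1.12 = -0.88452.
t = -0.61706 / -0.88452 ≈ 0.69761 days.

0.70 days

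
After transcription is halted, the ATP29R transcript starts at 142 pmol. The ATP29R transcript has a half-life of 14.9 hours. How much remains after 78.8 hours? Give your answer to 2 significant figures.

Number of half-lives: n = 78.8/14.9 ≈ 5.2886.
Remaining = 142 × (1/2)^5.2886 = 142 × 0.025584 ≈ 3.633 pmol.

3.6 pmol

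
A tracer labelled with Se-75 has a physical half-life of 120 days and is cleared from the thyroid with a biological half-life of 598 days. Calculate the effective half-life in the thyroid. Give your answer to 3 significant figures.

99.9 days

1/t_eff = 1/t_phys + 1/t_biol = 1/120 + 1/598 = 0.010006 per day.
t_eff = 120 × 598 / (120 + 598) ≈ 99.944 days.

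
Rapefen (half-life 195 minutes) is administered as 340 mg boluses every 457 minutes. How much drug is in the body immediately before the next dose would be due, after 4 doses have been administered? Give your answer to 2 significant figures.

83 mg

The 4 doses were given 1828, 1371, 914, 457 minutes ago.
Total = 340·(1/2)^(1828/195) + 340·(1/2)^(1371/195) + 340·(1/2)^(914/195) + 340·(1/2)^(457/195)
      = 0.51229 + 2.6002 + 13.198 + 66.987 ≈ 83.297 mg.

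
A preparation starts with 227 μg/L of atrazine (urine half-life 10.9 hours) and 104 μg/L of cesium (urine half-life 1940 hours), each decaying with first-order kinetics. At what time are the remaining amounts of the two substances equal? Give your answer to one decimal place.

Set 227·(1/2)^(t/10.9) = 104·(1/2)^(t/1940).
Taking log₂: log₂(227/104) = t·(1/10.9 − 1/1940).
log₂(2.1827) = 1.1261; 1/10.9 − 1/1940 = 0.091228.
t = 1.1261 / 0.091228 ≈ 12.344 hours.

12.3 hours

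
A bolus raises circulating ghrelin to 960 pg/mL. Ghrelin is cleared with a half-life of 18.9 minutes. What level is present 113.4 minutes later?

15 pg/mL

Elapsed time is 6 half-lives (113.4/18.9).
Each half-life halves the amount: 960 × (1/2)^6 = 960/64 = 15 pg/mL.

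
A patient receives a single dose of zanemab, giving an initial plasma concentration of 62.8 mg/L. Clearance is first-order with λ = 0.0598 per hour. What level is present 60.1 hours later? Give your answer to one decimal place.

t½ = ln 2 / λ = 0.69315 / 0.0598 ≈ 11.591 hours.
Number of half-lives: n = 60.1/11.591 ≈ 5.185.
Remaining = 62.8 × (1/2)^5.185 = 62.8 × 0.027489 ≈ 1.7263 mg/L.

1.7 mg/L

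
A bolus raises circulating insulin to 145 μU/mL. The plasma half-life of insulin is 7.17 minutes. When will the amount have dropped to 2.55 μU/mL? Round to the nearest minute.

42 minutes

Fraction remaining = 2.55/145 ≈ 0.017586.
n = log₂(145/2.55) = ln(56.863)/ln 2 ≈ 5.8294 half-lives.
t = n × t½ = 5.8294 × 7.17 ≈ 41.797 minutes.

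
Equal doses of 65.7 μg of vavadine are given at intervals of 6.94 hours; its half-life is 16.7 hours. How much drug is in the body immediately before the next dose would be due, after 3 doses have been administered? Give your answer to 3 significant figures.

114 μg

The 3 doses were given 20.82, 13.88, 6.94 hours ago.
Total = 65.7·(1/2)^(20.82/16.7) + 65.7·(1/2)^(13.88/16.7) + 65.7·(1/2)^(6.94/16.7)
      = 27.687 + 36.929 + 49.257 ≈ 113.87 μg.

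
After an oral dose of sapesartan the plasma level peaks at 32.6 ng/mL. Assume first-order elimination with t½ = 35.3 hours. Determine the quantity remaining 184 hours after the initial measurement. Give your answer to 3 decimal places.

Number of half-lives: n = 184/35.3 ≈ 5.2125.
Remaining = 32.6 × (1/2)^5.2125 = 32.6 × 0.026971 ≈ 0.87924 ng/mL.

0.879 ng/mL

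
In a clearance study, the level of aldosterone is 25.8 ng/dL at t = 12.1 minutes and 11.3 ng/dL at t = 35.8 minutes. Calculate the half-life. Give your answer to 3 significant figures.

Over Δt = 35.8 − 12.1 = 23.7 minutes, the level fell by a factor of 25.8/11.3 ≈ 2.2832.
n = log₂(2.2832) ≈ 1.191 half-lives, so t½ = 23.7/1.191 ≈ 19.898 minutes.

19.9 minutes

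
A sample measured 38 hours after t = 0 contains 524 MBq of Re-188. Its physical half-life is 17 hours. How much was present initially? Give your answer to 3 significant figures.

Number of half-lives elapsed: n = 38/17 ≈ 2.2353.
A₀ = A × 2^n = 524 × 2^2.2353 = 524 × 4.7086 ≈ 2467.3 MBq.

2470 MBq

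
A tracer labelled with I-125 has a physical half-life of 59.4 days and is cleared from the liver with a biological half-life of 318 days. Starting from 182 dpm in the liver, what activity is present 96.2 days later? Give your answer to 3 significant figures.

48.0 dpm

1/t_eff = 1/t_phys + 1/t_biol = 1/59.4 + 1/318 = 0.01998 per day.
t_eff = 59.4 × 318 / (59.4 + 318) ≈ 50.051 days.
Remaining = 182 × (1/2)^(96.2/50.051) = 182 × (1/2)^1.922 ≈ 48.026 dpm.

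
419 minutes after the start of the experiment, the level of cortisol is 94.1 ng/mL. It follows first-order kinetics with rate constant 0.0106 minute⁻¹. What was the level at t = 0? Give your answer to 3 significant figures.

7990 ng/mL

t½ = ln 2 / k = 0.69315 / 0.0106 ≈ 65.391 minutes.
Number of half-lives elapsed: n = 419/65.391 ≈ 6.4076.
A₀ = A × 2^n = 94.1 × 2^6.4076 = 94.1 × 84.894 ≈ 7988.5 ng/mL.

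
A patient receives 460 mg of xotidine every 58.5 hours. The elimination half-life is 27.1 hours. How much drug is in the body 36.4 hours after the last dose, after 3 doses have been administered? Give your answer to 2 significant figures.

The 3 doses were given 153.4, 94.9, 36.4 hours ago.
Total = 460·(1/2)^(153.4/27.1) + 460·(1/2)^(94.9/27.1) + 460·(1/2)^(36.4/27.1)
      = 9.0944 + 40.607 + 181.31 ≈ 231.01 mg.

230 mg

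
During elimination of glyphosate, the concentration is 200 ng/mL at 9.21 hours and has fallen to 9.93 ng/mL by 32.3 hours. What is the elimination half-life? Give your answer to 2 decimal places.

5.33 hours

Over Δt = 32.3 − 9.21 = 23.09 hours, the level fell by a factor of 200/9.93 ≈ 20.141.
n = log₂(20.141) ≈ 4.3321 half-lives, so t½ = 23.09/4.3321 ≈ 5.33 hours.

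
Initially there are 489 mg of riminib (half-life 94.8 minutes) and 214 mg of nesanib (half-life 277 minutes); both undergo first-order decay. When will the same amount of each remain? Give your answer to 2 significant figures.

Set 489·(1/2)^(t/94.8) = 214·(1/2)^(t/277).
Taking log₂: log₂(489/214) = t·(1/94.8 − 1/277).
log₂(2.285) = 1.1922; 1/94.8 − 1/277 = 0.0069384.
t = 1.1922 / 0.0069384 ≈ 171.83 minutes.

170 minutes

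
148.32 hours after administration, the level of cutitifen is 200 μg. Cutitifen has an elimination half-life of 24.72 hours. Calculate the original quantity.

12800 μg

Number of half-lives elapsed: n = 148.32/24.72 ≈ 6.
A₀ = A × 2^n = 200 × 2^6 = 200 × 64 ≈ 12800 μg.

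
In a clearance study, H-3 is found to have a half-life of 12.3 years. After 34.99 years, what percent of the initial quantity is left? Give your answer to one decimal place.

13.9%

n = 34.99/12.3 ≈ 2.8447 half-lives.
Fraction remaining = (1/2)^2.8447 ≈ 0.13921, i.e. 13.921%.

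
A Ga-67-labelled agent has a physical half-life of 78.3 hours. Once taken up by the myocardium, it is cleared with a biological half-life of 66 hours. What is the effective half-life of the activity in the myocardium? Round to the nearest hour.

1/t_eff = 1/t_phys + 1/t_biol = 1/78.3 + 1/66 = 0.027923 per hour.
t_eff = 78.3 × 66 / (78.3 + 66) ≈ 35.813 hours.

36 hours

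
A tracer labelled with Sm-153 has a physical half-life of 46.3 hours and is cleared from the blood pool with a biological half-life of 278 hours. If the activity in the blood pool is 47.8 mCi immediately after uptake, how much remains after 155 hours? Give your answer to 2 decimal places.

3.19 mCi

1/t_eff = 1/t_phys + 1/t_biol = 1/46.3 + 1/278 = 0.025195 per hour.
t_eff = 46.3 × 278 / (46.3 + 278) ≈ 39.69 hours.
Remaining = 47.8 × (1/2)^(155/39.69) = 47.8 × (1/2)^3.9053 ≈ 3.1902 mCi.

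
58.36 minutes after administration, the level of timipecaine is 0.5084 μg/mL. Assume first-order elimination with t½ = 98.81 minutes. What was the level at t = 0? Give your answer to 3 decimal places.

0.766 μg/mL

Number of half-lives elapsed: n = 58.36/98.81 ≈ 0.59063.
A₀ = A × 2^n = 0.5084 × 2^0.59063 = 0.5084 × 1.5059 ≈ 0.7656 μg/mL.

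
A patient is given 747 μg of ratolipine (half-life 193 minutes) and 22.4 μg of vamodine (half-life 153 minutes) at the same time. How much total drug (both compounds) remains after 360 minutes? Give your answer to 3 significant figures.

209 μg

ratolipine: 747 × (1/2)^(360/193) = 747 × (1/2)^1.8653 ≈ 205.03 μg.
vamodine: 22.4 × (1/2)^(360/153) = 22.4 × (1/2)^2.3529 ≈ 4.3847 μg.
Total = 205.03 + 4.3847 ≈ 209.41 μg.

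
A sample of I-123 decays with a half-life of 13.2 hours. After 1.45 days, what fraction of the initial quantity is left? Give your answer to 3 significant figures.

1.45 days = 34.8 hours.
n = 34.8/13.2 ≈ 2.6364 half-lives.
Fraction remaining = (1/2)^2.6364 ≈ 0.16083.

0.161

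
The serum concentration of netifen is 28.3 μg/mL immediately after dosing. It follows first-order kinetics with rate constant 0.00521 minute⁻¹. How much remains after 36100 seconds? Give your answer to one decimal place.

t½ = ln 2 / λ = 0.69315 / 0.00521 ≈ 133.04 minutes.
Convert the elapsed time: 36100 seconds = 601.667 minutes.
Number of half-lives: n = 601.667/133.04 ≈ 4.5224.
Remaining = 28.3 × (1/2)^4.5224 = 28.3 × 0.043514 ≈ 1.2314 μg/mL.

1.2 μg/mL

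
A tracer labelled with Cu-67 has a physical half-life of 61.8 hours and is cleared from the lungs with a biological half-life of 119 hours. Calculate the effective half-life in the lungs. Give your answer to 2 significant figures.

1/t_eff = 1/t_phys + 1/t_biol = 1/61.8 + 1/119 = 0.024585 per hour.
t_eff = 61.8 × 119 / (61.8 + 119) ≈ 40.676 hours.

41 hours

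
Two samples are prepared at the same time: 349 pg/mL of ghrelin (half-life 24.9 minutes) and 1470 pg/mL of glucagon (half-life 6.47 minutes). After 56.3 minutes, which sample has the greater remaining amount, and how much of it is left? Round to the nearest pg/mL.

ghrelin, 73 pg/mL

ghrelin: 349 × (1/2)^2.261 ≈ 72.809 pg/mL.
glucagon: 1470 × (1/2)^8.7017 ≈ 3.5306 pg/mL.
Ghrelin has more remaining, at ≈ 72.809 pg/mL.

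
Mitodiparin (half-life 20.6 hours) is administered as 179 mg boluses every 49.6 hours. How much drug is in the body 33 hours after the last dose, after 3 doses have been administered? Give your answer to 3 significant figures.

72.2 mg

The 3 doses were given 132.2, 82.6, 33 hours ago.
Total = 179·(1/2)^(132.2/20.6) + 179·(1/2)^(82.6/20.6) + 179·(1/2)^(33/20.6)
      = 2.0941 + 11.112 + 58.969 ≈ 72.175 mg.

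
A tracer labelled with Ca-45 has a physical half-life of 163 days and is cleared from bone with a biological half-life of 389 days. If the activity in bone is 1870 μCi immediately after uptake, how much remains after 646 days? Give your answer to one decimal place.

37.9 μCi

1/t_eff = 1/t_phys + 1/t_biol = 1/163 + 1/389 = 0.0087057 per day.
t_eff = 163 × 389 / (163 + 389) ≈ 114.87 days.
Remaining = 1870 × (1/2)^(646/114.87) = 1870 × (1/2)^5.6239 ≈ 37.922 μCi.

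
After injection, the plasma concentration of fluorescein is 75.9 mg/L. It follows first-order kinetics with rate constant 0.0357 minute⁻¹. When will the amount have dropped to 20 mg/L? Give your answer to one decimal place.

t½ = ln 2 / k = 0.69315 / 0.0357 ≈ 19.416 minutes.
Fraction remaining = 20/75.9 ≈ 0.2635.
n = log₂(75.9/20) = ln(3.795)/ln 2 ≈ 1.9241 half-lives.
t = n × t½ = 1.9241 × 19.416 ≈ 37.358 minutes.

37.4 minutes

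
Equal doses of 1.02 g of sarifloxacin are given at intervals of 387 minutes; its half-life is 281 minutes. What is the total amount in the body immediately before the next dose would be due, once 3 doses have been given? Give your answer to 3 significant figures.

The 3 doses were given 1161, 774, 387 minutes ago.
Total = 1.02·(1/2)^(1161/281) + 1.02·(1/2)^(774/281) + 1.02·(1/2)^(387/281)
      = 0.058189 + 0.15116 + 0.39266 ≈ 0.602 g.

0.602 g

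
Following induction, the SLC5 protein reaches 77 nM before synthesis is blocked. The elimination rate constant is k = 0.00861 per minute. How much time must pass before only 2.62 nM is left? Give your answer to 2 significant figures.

t½ = ln 2 / k = 0.69315 / 0.00861 ≈ 80.505 minutes.
Fraction remaining = 2.62/77 ≈ 0.034026.
n = log₂(77/2.62) = ln(29.389)/ln 2 ≈ 4.8772 half-lives.
t = n × t½ = 4.8772 × 80.505 ≈ 392.64 minutes.

390 minutes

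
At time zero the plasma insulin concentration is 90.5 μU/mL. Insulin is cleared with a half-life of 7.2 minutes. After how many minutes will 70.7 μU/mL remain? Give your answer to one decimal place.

Fraction remaining = 70.7/90.5 ≈ 0.78122.
n = log₂(90.5/70.7) = ln(1.2801)/ln 2 ≈ 0.35621 half-lives.
t = n × t½ = 0.35621 × 7.2 ≈ 2.5647 minutes.

2.6 minutes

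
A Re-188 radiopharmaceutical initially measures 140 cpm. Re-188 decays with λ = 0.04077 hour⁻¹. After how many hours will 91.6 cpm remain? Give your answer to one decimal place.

10.4 hours

t½ = ln 2 / λ = 0.69315 / 0.04077 ≈ 17.001 hours.
Fraction remaining = 91.6/140 ≈ 0.65429.
n = log₂(140/91.6) = ln(1.5284)/ln 2 ≈ 0.61201 half-lives.
t = n × t½ = 0.61201 × 17.001 ≈ 10.405 hours.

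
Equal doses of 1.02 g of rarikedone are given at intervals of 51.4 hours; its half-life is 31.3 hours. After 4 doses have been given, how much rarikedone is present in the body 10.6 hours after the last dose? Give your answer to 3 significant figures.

1.17 g

The 4 doses were given 164.8, 113.4, 62, 10.6 hours ago.
Total = 1.02·(1/2)^(164.8/31.3) + 1.02·(1/2)^(113.4/31.3) + 1.02·(1/2)^(62/31.3) + 1.02·(1/2)^(10.6/31.3)
      = 0.026523 + 0.082788 + 0.25841 + 0.80659 ≈ 1.1743 g.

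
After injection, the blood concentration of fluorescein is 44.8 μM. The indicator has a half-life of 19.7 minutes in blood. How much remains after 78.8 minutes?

2.8 μM

Elapsed time is 4 half-lives (78.8/19.7).
Each half-life halves the amount: 44.8 × (1/2)^4 = 44.8/16 = 2.8 μM.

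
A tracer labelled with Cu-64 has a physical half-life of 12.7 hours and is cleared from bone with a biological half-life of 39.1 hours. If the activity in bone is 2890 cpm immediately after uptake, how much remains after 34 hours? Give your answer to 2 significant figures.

250 cpm

1/t_eff = 1/t_phys + 1/t_biol = 1/12.7 + 1/39.1 = 0.10432 per hour.
t_eff = 12.7 × 39.1 / (12.7 + 39.1) ≈ 9.5863 hours.
Remaining = 2890 × (1/2)^(34/9.5863) = 2890 × (1/2)^3.5467 ≈ 247.3 cpm.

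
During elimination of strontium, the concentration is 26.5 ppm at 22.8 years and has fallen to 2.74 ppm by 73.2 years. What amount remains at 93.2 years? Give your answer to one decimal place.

1.1 ppm

Over Δt = 73.2 − 22.8 = 50.4 years, the level fell by a factor of 26.5/2.74 ≈ 9.6715.
n = log₂(9.6715) ≈ 3.2737 half-lives, so t½ = 50.4/3.2737 ≈ 15.395 years.
From t = 73.2 to t = 93.2: 2.74 × (1/2)^((93.2−73.2)/15.395) ≈ 1.1135 ppm.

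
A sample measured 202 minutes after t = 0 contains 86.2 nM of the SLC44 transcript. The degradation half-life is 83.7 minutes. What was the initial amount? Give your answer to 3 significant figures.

Number of half-lives elapsed: n = 202/83.7 ≈ 2.4134.
A₀ = A × 2^n = 86.2 × 2^2.4134 = 86.2 × 5.3272 ≈ 459.21 nM.

459 nM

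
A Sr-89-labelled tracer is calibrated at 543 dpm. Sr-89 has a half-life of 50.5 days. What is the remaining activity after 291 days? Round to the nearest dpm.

10 dpm

Number of half-lives: n = 291/50.5 ≈ 5.7624.
Remaining = 543 × (1/2)^5.7624 = 543 × 0.018423 ≈ 10.003 dpm.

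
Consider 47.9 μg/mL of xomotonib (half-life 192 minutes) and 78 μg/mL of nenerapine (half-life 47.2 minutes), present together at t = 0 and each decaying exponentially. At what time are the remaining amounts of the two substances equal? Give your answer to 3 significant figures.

44.0 minutes

Set 47.9·(1/2)^(t/192) = 78·(1/2)^(t/47.2).
Taking log₂: log₂(47.9/78) = t·(1/192 − 1/47.2).
log₂(0.6141) = -0.70345; 1/192 − 1/47.2 = -0.015978.
t = -0.70345 / -0.015978 ≈ 44.026 minutes.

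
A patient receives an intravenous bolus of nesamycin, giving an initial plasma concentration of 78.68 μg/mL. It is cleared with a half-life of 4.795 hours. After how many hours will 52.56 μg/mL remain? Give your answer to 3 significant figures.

2.79 hours

Fraction remaining = 52.56/78.68 ≈ 0.66802.
n = log₂(78.68/52.56) = ln(1.497)/ln 2 ≈ 0.58203 half-lives.
t = n × t½ = 0.58203 × 4.795 ≈ 2.7908 hours.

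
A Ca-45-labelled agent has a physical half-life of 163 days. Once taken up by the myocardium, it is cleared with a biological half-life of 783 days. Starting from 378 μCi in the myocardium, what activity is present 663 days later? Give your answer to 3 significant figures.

1/t_eff = 1/t_phys + 1/t_biol = 1/163 + 1/783 = 0.0074121 per day.
t_eff = 163 × 783 / (163 + 783) ≈ 134.91 days.
Remaining = 378 × (1/2)^(663/134.91) = 378 × (1/2)^4.9142 ≈ 12.536 μCi.

12.5 μCi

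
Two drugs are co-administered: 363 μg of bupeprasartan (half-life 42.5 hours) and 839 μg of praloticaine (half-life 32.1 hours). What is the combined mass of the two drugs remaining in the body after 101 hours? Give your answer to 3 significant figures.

bupeprasartan: 363 × (1/2)^(101/42.5) = 363 × (1/2)^2.3765 ≈ 69.907 μg.
praloticaine: 839 × (1/2)^(101/32.1) = 839 × (1/2)^3.1464 ≈ 94.754 μg.
Total = 69.907 + 94.754 ≈ 164.66 μg.

165 μg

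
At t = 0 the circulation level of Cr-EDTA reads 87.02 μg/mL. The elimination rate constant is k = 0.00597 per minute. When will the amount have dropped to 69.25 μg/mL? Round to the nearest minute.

t½ = ln 2 / k = 0.69315 / 0.00597 ≈ 116.11 minutes.
Fraction remaining = 69.25/87.02 ≈ 0.79579.
n = log₂(87.02/69.25) = ln(1.2566)/ln 2 ≈ 0.32953 half-lives.
t = n × t½ = 0.32953 × 116.11 ≈ 38.26 minutes.

38 minutes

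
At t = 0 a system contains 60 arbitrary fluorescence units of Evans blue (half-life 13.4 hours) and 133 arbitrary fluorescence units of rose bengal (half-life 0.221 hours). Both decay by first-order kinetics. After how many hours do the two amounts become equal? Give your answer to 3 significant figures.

Set 60·(1/2)^(t/13.4) = 133·(1/2)^(t/0.221).
Taking log₂: log₂(60/133) = t·(1/13.4 − 1/0.221).
log₂(0.45113) = -1.1484; 1/13.4 − 1/0.221 = -4.4503.
t = -1.1484 / -4.4503 ≈ 0.25805 hours.

0.258 hours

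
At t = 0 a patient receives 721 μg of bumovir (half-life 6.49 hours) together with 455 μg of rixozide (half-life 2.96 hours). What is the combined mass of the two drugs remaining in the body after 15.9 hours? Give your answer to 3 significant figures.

143 μg

bumovir: 721 × (1/2)^(15.9/6.49) = 721 × (1/2)^2.4499 ≈ 131.96 μg.
rixozide: 455 × (1/2)^(15.9/2.96) = 455 × (1/2)^5.3716 ≈ 10.99 μg.
Total = 131.96 + 10.99 ≈ 142.95 μg.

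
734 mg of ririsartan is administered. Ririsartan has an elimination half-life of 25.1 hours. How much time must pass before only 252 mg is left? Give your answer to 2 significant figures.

Fraction remaining = 252/734 ≈ 0.34332.
n = log₂(734/252) = ln(2.9127)/ln 2 ≈ 1.5424 half-lives.
t = n × t½ = 1.5424 × 25.1 ≈ 38.713 hours.

39 hours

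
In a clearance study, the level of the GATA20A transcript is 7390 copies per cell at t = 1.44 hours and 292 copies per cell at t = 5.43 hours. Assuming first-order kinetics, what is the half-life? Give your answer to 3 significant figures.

0.856 hours

Over Δt = 5.43 − 1.44 = 3.99 hours, the level fell by a factor of 7390/292 ≈ 25.308.
n = log₂(25.308) ≈ 4.6615 half-lives, so t½ = 3.99/4.6615 ≈ 0.85594 hours.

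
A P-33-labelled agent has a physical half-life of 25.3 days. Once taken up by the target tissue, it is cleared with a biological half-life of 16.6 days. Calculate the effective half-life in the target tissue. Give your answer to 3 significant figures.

10.0 days

1/t_eff = 1/t_phys + 1/t_biol = 1/25.3 + 1/16.6 = 0.099767 per day.
t_eff = 25.3 × 16.6 / (25.3 + 16.6) ≈ 10.023 days.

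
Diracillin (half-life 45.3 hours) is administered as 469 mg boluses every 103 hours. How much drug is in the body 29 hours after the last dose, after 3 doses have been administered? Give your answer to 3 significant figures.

376 mg

The 3 doses were given 235, 132, 29 hours ago.
Total = 469·(1/2)^(235/45.3) + 469·(1/2)^(132/45.3) + 469·(1/2)^(29/45.3)
      = 12.869 + 62.23 + 300.93 ≈ 376.03 mg.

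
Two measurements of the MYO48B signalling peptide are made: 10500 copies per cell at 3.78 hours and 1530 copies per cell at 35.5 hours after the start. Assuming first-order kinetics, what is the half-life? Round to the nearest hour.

11 hours

Over Δt = 35.5 − 3.78 = 31.72 hours, the level fell by a factor of 10500/1530 ≈ 6.8627.
n = log₂(6.8627) ≈ 2.7788 half-lives, so t½ = 31.72/2.7788 ≈ 11.415 hours.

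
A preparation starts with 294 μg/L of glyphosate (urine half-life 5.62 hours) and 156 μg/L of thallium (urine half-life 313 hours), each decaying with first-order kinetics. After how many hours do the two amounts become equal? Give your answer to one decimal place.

5.2 hours

Set 294·(1/2)^(t/5.62) = 156·(1/2)^(t/313).
Taking log₂: log₂(294/156) = t·(1/5.62 − 1/313).
log₂(1.8846) = 0.91427; 1/5.62 − 1/313 = 0.17474.
t = 0.91427 / 0.17474 ≈ 5.2321 hours.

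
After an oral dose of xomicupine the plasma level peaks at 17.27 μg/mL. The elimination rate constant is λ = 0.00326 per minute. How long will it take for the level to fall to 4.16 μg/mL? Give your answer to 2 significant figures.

t½ = ln 2 / λ = 0.69315 / 0.00326 ≈ 212.62 minutes.
Fraction remaining = 4.16/17.27 ≈ 0.24088.
n = log₂(17.27/4.16) = ln(4.1514)/ln 2 ≈ 2.0536 half-lives.
t = n × t½ = 2.0536 × 212.62 ≈ 436.64 minutes.

440 minutes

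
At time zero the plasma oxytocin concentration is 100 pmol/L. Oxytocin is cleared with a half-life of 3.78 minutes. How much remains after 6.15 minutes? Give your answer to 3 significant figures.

32.4 pmol/L

Number of half-lives: n = 6.15/3.78 ≈ 1.627.
Remaining = 100 × (1/2)^1.627 = 100 × 0.32376 ≈ 32.376 pmol/L.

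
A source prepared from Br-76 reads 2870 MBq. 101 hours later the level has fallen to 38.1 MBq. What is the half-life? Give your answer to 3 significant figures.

16.2 hours

A/A₀ = 38.1/2870 ≈ 0.013275.
n = log₂(75.328) ≈ 6.2351 half-lives elapsed in 101 hours.
t½ = 101/6.2351 ≈ 16.199 hours.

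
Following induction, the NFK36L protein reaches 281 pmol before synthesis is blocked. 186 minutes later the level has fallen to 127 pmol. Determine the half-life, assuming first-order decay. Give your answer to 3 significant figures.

A/A₀ = 127/281 ≈ 0.45196.
n = log₂(2.2126) ≈ 1.1457 half-lives elapsed in 186 minutes.
t½ = 186/1.1457 ≈ 162.34 minutes.

162 minutes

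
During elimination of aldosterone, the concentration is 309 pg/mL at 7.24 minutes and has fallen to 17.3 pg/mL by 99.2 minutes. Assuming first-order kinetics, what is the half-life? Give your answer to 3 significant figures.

22.1 minutes

Over Δt = 99.2 − 7.24 = 91.96 minutes, the level fell by a factor of 309/17.3 ≈ 17.861.
n = log₂(17.861) ≈ 4.1588 half-lives, so t½ = 91.96/4.1588 ≈ 22.112 minutes.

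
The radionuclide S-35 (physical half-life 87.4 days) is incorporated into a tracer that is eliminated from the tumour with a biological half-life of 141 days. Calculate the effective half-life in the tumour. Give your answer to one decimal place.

54.0 days

1/t_eff = 1/t_phys + 1/t_biol = 1/87.4 + 1/141 = 0.018534 per day.
t_eff = 87.4 × 141 / (87.4 + 141) ≈ 53.955 days.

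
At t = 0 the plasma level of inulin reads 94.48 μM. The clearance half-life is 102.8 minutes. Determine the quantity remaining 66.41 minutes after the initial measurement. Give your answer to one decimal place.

Number of half-lives: n = 66.41/102.8 ≈ 0.64601.
Remaining = 94.48 × (1/2)^0.64601 = 94.48 × 0.63904 ≈ 60.377 μM.

60.4 μM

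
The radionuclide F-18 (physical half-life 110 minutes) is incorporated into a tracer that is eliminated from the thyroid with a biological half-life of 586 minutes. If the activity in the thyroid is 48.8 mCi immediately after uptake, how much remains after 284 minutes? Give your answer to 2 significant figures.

1/t_eff = 1/t_phys + 1/t_biol = 1/110 + 1/586 = 0.010797 per minute.
t_eff = 110 × 586 / (110 + 586) ≈ 92.615 minutes.
Remaining = 48.8 × (1/2)^(284/92.615) = 48.8 × (1/2)^3.0665 ≈ 5.8254 mCi.

5.8 mCi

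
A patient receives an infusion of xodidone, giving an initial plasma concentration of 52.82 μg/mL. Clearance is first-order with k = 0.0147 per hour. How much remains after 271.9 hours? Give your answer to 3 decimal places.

0.970 μg/mL

t½ = ln 2 / k = 0.69315 / 0.0147 ≈ 47.153 hours.
Number of half-lives: n = 271.9/47.153 ≈ 5.7664.
Remaining = 52.82 × (1/2)^5.7664 = 52.82 × 0.018372 ≈ 0.97041 μg/mL.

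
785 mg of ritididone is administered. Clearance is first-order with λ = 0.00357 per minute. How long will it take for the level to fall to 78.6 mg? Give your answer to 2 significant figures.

t½ = ln 2 / λ = 0.69315 / 0.00357 ≈ 194.16 minutes.
Fraction remaining = 78.6/785 ≈ 0.10013.
n = log₂(785/78.6) = ln(9.9873)/ln 2 ≈ 3.3201 half-lives.
t = n × t½ = 3.3201 × 194.16 ≈ 644.63 minutes.

640 minutes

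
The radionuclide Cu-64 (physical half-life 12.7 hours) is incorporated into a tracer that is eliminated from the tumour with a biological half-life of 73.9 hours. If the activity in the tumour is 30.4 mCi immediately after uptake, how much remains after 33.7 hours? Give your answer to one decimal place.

1/t_eff = 1/t_phys + 1/t_biol = 1/12.7 + 1/73.9 = 0.092272 per hour.
t_eff = 12.7 × 73.9 / (12.7 + 73.9) ≈ 10.838 hours.
Remaining = 30.4 × (1/2)^(33.7/10.838) = 30.4 × (1/2)^3.1096 ≈ 3.5221 mCi.

3.5 mCi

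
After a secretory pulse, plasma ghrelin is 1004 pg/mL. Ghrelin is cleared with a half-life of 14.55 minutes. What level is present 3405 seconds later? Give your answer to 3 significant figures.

Convert the elapsed time: 3405 seconds = 56.75 minutes.
Number of half-lives: n = 56.75/14.55 ≈ 3.9003.
Remaining = 1004 × (1/2)^3.9003 = 1004 × 0.06697 ≈ 67.238 pg/mL.

67.2 pg/mL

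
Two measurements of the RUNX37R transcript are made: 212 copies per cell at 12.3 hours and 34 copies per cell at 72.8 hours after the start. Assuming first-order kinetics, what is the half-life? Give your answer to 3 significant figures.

Over Δt = 72.8 − 12.3 = 60.5 hours, the level fell by a factor of 212/34 ≈ 6.2353.
n = log₂(6.2353) ≈ 2.6405 half-lives, so t½ = 60.5/2.6405 ≈ 22.913 hours.

22.9 hours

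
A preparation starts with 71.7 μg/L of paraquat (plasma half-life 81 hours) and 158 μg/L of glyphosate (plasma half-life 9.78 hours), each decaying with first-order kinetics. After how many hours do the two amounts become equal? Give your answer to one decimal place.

Set 71.7·(1/2)^(t/81) = 158·(1/2)^(t/9.78).
Taking log₂: log₂(71.7/158) = t·(1/81 − 1/9.78).
log₂(0.4538) = -1.1399; 1/81 − 1/9.78 = -0.089904.
t = -1.1399 / -0.089904 ≈ 12.679 hours.

12.7 hours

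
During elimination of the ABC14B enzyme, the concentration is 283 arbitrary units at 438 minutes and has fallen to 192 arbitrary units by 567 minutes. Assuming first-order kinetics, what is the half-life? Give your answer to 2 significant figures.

Over Δt = 567 − 438 = 129 minutes, the level fell by a factor of 283/192 ≈ 1.474.
n = log₂(1.474) ≈ 0.5597 half-lives, so t½ = 129/0.5597 ≈ 230.48 minutes.

230 minutes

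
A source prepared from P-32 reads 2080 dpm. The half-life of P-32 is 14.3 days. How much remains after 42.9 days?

260 dpm

Elapsed time is 3 half-lives (42.9/14.3).
Each half-life halves the amount: 2080 × (1/2)^3 = 2080/8 = 260 dpm.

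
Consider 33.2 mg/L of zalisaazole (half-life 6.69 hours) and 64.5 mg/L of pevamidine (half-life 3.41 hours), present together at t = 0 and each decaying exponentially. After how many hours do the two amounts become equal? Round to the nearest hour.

Set 33.2·(1/2)^(t/6.69) = 64.5·(1/2)^(t/3.41).
Taking log₂: log₂(33.2/64.5) = t·(1/6.69 − 1/3.41).
log₂(0.51473) = -0.95812; 1/6.69 − 1/3.41 = -0.14378.
t = -0.95812 / -0.14378 ≈ 6.6638 hours.

7 hours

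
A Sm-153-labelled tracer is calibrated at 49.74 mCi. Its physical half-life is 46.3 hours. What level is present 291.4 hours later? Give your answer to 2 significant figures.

Number of half-lives: n = 291.4/46.3 ≈ 6.2937.
Remaining = 49.74 × (1/2)^6.2937 = 49.74 × 0.012747 ≈ 0.63402 mCi.

0.63 mCi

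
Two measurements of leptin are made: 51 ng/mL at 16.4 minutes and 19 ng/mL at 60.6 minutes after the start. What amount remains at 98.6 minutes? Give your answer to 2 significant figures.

8.1 ng/mL

Over Δt = 60.6 − 16.4 = 44.2 minutes, the level fell by a factor of 51/19 ≈ 2.6842.
n = log₂(2.6842) ≈ 1.4245 half-lives, so t½ = 44.2/1.4245 ≈ 31.028 minutes.
From t = 60.6 to t = 98.6: 19 × (1/2)^((98.6−60.6)/31.028) ≈ 8.1299 ng/mL.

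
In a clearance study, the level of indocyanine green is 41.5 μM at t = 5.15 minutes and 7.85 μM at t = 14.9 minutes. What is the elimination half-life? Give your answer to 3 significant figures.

Over Δt = 14.9 − 5.15 = 9.75 minutes, the level fell by a factor of 41.5/7.85 ≈ 5.2866.
n = log₂(5.2866) ≈ 2.4023 half-lives, so t½ = 9.75/2.4023 ≈ 4.0585 minutes.

4.06 minutes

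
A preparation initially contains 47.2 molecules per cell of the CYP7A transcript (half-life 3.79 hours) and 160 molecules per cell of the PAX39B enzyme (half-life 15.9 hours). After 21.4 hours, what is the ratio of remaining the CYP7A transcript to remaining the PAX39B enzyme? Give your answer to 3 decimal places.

0.015

CYP7A transcript: 47.2 × (1/2)^(21.4/3.79) = 47.2 × (1/2)^5.6464 ≈ 0.94231 molecules per cell.
PAX39B enzyme: 160 × (1/2)^(21.4/15.9) = 160 × (1/2)^1.3459 ≈ 62.945 molecules per cell.
Ratio ≈ 0.94231 / 62.945 ≈ 0.01497.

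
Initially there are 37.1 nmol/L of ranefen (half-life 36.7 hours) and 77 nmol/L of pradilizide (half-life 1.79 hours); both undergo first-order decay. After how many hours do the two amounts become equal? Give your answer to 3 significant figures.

1.98 hours

Set 37.1·(1/2)^(t/36.7) = 77·(1/2)^(t/1.79).
Taking log₂: log₂(37.1/77) = t·(1/36.7 − 1/1.79).
log₂(0.48182) = -1.0534; 1/36.7 − 1/1.79 = -0.53141.
t = -1.0534 / -0.53141 ≈ 1.9823 hours.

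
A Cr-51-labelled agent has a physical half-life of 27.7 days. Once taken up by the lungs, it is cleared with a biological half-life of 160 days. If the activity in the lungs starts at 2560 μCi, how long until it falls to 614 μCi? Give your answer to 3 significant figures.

48.6 days

1/t_eff = 1/t_phys + 1/t_biol = 1/27.7 + 1/160 = 0.042351 per day.
t_eff = 27.7 × 160 / (27.7 + 160) ≈ 23.612 days.
n = log₂(2560/614) ≈ 2.0598; t = 2.0598 × 23.612 ≈ 48.637 days.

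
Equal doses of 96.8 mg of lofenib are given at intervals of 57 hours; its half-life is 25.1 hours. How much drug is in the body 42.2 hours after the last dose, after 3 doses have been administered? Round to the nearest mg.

38 mg

The 3 doses were given 156.2, 99.2, 42.2 hours ago.
Total = 96.8·(1/2)^(156.2/25.1) + 96.8·(1/2)^(99.2/25.1) + 96.8·(1/2)^(42.2/25.1)
      = 1.2958 + 6.2538 + 30.183 ≈ 37.733 mg.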